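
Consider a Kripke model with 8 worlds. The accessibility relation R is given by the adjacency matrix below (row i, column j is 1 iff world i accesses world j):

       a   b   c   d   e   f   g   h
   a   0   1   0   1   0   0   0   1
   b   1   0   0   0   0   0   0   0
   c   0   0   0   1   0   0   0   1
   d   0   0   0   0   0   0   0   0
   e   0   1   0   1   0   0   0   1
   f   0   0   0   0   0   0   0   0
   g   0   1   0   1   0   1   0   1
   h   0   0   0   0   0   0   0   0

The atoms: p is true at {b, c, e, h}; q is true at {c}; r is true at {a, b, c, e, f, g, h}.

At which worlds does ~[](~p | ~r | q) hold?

a: [](~p | ~r | q) is F. ✓
b: [](~p | ~r | q) is T. ✗
c: [](~p | ~r | q) is F. ✓
d: [](~p | ~r | q) is T. ✗
e: [](~p | ~r | q) is F. ✓
f: [](~p | ~r | q) is T. ✗
g: [](~p | ~r | q) is F. ✓
h: [](~p | ~r | q) is T. ✗

{a, c, e, g}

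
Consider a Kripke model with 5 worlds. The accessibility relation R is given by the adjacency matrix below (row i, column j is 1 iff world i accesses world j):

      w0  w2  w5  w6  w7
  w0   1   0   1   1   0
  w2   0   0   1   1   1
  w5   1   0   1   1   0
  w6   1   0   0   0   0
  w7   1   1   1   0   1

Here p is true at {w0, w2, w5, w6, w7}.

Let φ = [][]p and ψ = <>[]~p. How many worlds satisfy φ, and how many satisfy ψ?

5 and 0

For [][]p:
w0: successors {w0, w5, w6}; []p there: w0:T, w5:T, w6:T. ✓
w2: successors {w5, w6, w7}; []p there: w5:T, w6:T, w7:T. ✓
w5: successors {w0, w5, w6}; []p there: w0:T, w5:T, w6:T. ✓
w6: successors {w0}; []p there: w0:T. ✓
w7: successors {w0, w2, w5, w7}; []p there: w0:T, w2:T, w5:T, w7:T. ✓
— 5 worlds.
For <>[]~p:
w0: successors {w0, w5, w6}; []~p there: w0:F, w5:F, w6:F. ✗
w2: successors {w5, w6, w7}; []~p there: w5:F, w6:F, w7:F. ✗
w5: successors {w0, w5, w6}; []~p there: w0:F, w5:F, w6:F. ✗
w6: successors {w0}; []~p there: w0:F. ✗
w7: successors {w0, w2, w5, w7}; []~p there: w0:F, w2:F, w5:F, w7:F. ✗
— 0 worlds.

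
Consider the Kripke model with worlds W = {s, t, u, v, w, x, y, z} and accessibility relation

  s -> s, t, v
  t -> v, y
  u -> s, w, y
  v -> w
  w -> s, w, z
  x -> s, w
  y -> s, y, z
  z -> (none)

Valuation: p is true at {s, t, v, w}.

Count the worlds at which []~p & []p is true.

s: []~p is F, []p is T. ✗
t: []~p is F, []p is F. ✗
u: []~p is F, []p is F. ✗
v: []~p is F, []p is T. ✗
w: []~p is F, []p is F. ✗
x: []~p is F, []p is T. ✗
y: []~p is F, []p is F. ✗
z: []~p is T, []p is T. ✓
Satisfying worlds: {z}.

1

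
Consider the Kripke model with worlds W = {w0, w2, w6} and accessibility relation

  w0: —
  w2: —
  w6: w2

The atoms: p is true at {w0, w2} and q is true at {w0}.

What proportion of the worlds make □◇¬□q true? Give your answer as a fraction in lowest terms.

w0: no successors, so □◇¬□q holds vacuously. ✓
w2: no successors, so □◇¬□q holds vacuously. ✓
w6: successors {w2}; ◇¬□q there: w2:F. ✗
That's 2 of 3 worlds, so 2/3.

2/3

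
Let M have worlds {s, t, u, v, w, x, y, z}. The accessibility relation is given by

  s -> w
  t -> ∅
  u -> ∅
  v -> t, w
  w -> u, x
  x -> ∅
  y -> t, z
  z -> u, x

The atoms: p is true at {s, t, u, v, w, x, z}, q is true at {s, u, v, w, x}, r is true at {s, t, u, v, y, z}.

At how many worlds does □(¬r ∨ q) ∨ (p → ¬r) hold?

7

s: □(¬r ∨ q) is T, p → ¬r is F. ✓
t: □(¬r ∨ q) is T, p → ¬r is F. ✓
u: □(¬r ∨ q) is T, p → ¬r is F. ✓
v: □(¬r ∨ q) is F, p → ¬r is F. ✗
w: □(¬r ∨ q) is T, p → ¬r is T. ✓
x: □(¬r ∨ q) is T, p → ¬r is T. ✓
y: □(¬r ∨ q) is F, p → ¬r is T. ✓
z: □(¬r ∨ q) is T, p → ¬r is F. ✓
Satisfying worlds: {s, t, u, w, x, y, z}.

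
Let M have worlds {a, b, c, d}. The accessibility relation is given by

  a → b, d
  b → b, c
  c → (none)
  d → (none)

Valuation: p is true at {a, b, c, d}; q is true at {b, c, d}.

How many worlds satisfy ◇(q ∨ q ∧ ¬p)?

2

a: successors {b, d}; q ∨ q ∧ ¬p there: b:T, d:T. ✓
b: successors {b, c}; q ∨ q ∧ ¬p there: b:T, c:T. ✓
c: no successors, so ◇(q ∨ q ∧ ¬p) fails. ✗
d: no successors, so ◇(q ∨ q ∧ ¬p) fails. ✗
Satisfying worlds: {a, b}.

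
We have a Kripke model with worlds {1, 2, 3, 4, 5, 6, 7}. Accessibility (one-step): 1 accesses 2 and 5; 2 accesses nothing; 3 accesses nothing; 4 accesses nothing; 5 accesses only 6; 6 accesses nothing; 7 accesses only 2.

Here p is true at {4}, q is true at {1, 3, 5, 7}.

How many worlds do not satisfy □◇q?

1: successors {2, 5}; ◇q there: 2:F, 5:F. ✗
2: no successors, so □◇q holds vacuously. ✓
3: no successors, so □◇q holds vacuously. ✓
4: no successors, so □◇q holds vacuously. ✓
5: successors {6}; ◇q there: 6:F. ✗
6: no successors, so □◇q holds vacuously. ✓
7: successors {2}; ◇q there: 2:F. ✗
Satisfying worlds: {2, 3, 4, 6}.
So □◇q fails at the other 3 worlds.

3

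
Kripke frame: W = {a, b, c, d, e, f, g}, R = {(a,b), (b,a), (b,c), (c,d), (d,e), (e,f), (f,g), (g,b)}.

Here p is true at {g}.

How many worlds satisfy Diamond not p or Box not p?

6

a: Diamond not p is T, Box not p is T. ✓
b: Diamond not p is T, Box not p is T. ✓
c: Diamond not p is T, Box not p is T. ✓
d: Diamond not p is T, Box not p is T. ✓
e: Diamond not p is T, Box not p is T. ✓
f: Diamond not p is F, Box not p is F. ✗
g: Diamond not p is T, Box not p is T. ✓
Satisfying worlds: {a, b, c, d, e, g}.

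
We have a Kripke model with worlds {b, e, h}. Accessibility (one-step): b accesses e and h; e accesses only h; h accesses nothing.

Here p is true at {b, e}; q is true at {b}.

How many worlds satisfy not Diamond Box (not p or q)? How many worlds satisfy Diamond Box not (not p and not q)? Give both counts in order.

For not Diamond Box (not p or q):
b: Diamond Box (not p or q) is T. ✗
e: Diamond Box (not p or q) is T. ✗
h: Diamond Box (not p or q) is F. ✓
— 1 world.
For Diamond Box not (not p and not q):
b: successors {e, h}; Box not (not p and not q) there: e:F, h:T. ✓
e: successors {h}; Box not (not p and not q) there: h:T. ✓
h: no successors, so Diamond Box not (not p and not q) fails. ✗
— 2 worlds.

1 and 2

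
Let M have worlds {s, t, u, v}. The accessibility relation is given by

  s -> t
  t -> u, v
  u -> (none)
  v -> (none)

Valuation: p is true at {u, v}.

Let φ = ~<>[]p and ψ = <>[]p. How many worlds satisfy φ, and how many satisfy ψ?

For ~<>[]p:
s: <>[]p is T. ✗
t: <>[]p is T. ✗
u: <>[]p is F. ✓
v: <>[]p is F. ✓
— 2 worlds.
For <>[]p:
s: successors {t}; []p there: t:T. ✓
t: successors {u, v}; []p there: u:T, v:T. ✓
u: no successors, so <>[]p fails. ✗
v: no successors, so <>[]p fails. ✗
— 2 worlds.

2 and 2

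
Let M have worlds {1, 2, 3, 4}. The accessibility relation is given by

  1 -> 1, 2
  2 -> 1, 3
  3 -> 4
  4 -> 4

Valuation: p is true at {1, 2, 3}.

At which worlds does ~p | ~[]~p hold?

{1, 2, 4}

1: ~p is F, ~[]~p is T. ✓
2: ~p is F, ~[]~p is T. ✓
3: ~p is F, ~[]~p is F. ✗
4: ~p is T, ~[]~p is F. ✓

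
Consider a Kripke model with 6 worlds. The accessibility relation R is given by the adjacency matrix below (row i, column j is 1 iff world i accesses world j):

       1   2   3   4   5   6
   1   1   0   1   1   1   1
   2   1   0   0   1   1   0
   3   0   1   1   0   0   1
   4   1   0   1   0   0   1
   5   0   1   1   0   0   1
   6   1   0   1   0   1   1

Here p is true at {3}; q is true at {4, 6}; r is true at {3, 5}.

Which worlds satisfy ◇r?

1: successors {1, 3, 4, 5, 6}; r there: 1:F, 3:T, 4:F, 5:T, 6:F. ✓
2: successors {1, 4, 5}; r there: 1:F, 4:F, 5:T. ✓
3: successors {2, 3, 6}; r there: 2:F, 3:T, 6:F. ✓
4: successors {1, 3, 6}; r there: 1:F, 3:T, 6:F. ✓
5: successors {2, 3, 6}; r there: 2:F, 3:T, 6:F. ✓
6: successors {1, 3, 5, 6}; r there: 1:F, 3:T, 5:T, 6:F. ✓

{1, 2, 3, 4, 5, 6}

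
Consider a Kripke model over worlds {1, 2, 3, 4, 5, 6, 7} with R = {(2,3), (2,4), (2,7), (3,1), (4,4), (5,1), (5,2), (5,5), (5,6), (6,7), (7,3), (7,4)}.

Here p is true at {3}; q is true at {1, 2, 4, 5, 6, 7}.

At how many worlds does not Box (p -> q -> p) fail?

7

1: Box (p -> q -> p) is T. ✗
2: Box (p -> q -> p) is T. ✗
3: Box (p -> q -> p) is T. ✗
4: Box (p -> q -> p) is T. ✗
5: Box (p -> q -> p) is T. ✗
6: Box (p -> q -> p) is T. ✗
7: Box (p -> q -> p) is T. ✗
Satisfying worlds: ∅.
So not Box (p -> q -> p) fails at the other 7 worlds.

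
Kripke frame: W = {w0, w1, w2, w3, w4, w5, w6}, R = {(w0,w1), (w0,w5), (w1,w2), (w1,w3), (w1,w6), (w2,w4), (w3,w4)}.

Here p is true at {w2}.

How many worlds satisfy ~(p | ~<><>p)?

1

w0: p | ~<><>p is F. ✓
w1: p | ~<><>p is T. ✗
w2: p | ~<><>p is T. ✗
w3: p | ~<><>p is T. ✗
w4: p | ~<><>p is T. ✗
w5: p | ~<><>p is T. ✗
w6: p | ~<><>p is T. ✗
Satisfying worlds: {w0}.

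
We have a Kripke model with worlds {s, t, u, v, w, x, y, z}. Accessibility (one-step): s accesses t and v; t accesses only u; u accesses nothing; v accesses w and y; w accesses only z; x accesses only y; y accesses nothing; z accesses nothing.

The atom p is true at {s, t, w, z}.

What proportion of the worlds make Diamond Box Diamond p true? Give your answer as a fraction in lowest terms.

s: successors {t, v}; Box Diamond p there: t:F, v:F. ✗
t: successors {u}; Box Diamond p there: u:T. ✓
u: no successors, so Diamond Box Diamond p fails. ✗
v: successors {w, y}; Box Diamond p there: w:F, y:T. ✓
w: successors {z}; Box Diamond p there: z:T. ✓
x: successors {y}; Box Diamond p there: y:T. ✓
y: no successors, so Diamond Box Diamond p fails. ✗
z: no successors, so Diamond Box Diamond p fails. ✗
That's 4 of 8 worlds, so 4/8 = 1/2.

1/2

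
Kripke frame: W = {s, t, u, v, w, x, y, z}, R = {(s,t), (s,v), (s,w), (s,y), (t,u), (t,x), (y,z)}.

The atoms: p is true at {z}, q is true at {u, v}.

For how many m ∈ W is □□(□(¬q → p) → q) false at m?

1

s: successors {t, v, w, y}; □(□(¬q → p) → q) there: t:F, v:T, w:T, y:F. ✗
t: successors {u, x}; □(□(¬q → p) → q) there: u:T, x:T. ✓
u: no successors, so □□(□(¬q → p) → q) holds vacuously. ✓
v: no successors, so □□(□(¬q → p) → q) holds vacuously. ✓
w: no successors, so □□(□(¬q → p) → q) holds vacuously. ✓
x: no successors, so □□(□(¬q → p) → q) holds vacuously. ✓
y: successors {z}; □(□(¬q → p) → q) there: z:T. ✓
z: no successors, so □□(□(¬q → p) → q) holds vacuously. ✓
Satisfying worlds: {t, u, v, w, x, y, z}.
So □□(□(¬q → p) → q) fails at the other 1 world.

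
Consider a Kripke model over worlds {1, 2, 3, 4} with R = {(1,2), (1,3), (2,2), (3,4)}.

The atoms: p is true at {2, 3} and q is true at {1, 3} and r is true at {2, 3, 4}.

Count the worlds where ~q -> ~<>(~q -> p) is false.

1

1: ~q is F, ~<>(~q -> p) is F. ✓
2: ~q is T, ~<>(~q -> p) is F. ✗
3: ~q is F, ~<>(~q -> p) is T. ✓
4: ~q is T, ~<>(~q -> p) is T. ✓
Satisfying worlds: {1, 3, 4}.
So ~q -> ~<>(~q -> p) fails at the other 1 world.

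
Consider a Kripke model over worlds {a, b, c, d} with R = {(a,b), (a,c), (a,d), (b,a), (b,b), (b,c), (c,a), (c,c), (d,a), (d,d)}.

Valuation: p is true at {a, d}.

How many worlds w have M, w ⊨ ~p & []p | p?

2

a: ~p & []p is F, p is T. ✓
b: ~p & []p is F, p is F. ✗
c: ~p & []p is F, p is F. ✗
d: ~p & []p is F, p is T. ✓
Satisfying worlds: {a, d}.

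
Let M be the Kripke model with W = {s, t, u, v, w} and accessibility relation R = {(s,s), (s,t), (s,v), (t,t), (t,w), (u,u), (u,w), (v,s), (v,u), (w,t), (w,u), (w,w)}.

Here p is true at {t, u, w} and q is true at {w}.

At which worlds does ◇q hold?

s: successors {s, t, v}; q there: s:F, t:F, v:F. ✗
t: successors {t, w}; q there: t:F, w:T. ✓
u: successors {u, w}; q there: u:F, w:T. ✓
v: successors {s, u}; q there: s:F, u:F. ✗
w: successors {t, u, w}; q there: t:F, u:F, w:T. ✓

{t, u, w}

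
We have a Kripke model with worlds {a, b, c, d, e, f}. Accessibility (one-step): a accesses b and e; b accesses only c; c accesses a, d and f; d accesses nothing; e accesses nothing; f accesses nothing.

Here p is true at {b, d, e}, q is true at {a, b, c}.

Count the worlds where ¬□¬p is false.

4

a: □¬p is F. ✓
b: □¬p is T. ✗
c: □¬p is F. ✓
d: □¬p is T. ✗
e: □¬p is T. ✗
f: □¬p is T. ✗
Satisfying worlds: {a, c}.
So ¬□¬p fails at the other 4 worlds.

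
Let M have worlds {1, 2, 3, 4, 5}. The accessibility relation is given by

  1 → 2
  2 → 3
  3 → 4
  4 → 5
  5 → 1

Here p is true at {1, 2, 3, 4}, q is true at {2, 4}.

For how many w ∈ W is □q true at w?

2

1: successors {2}; q there: 2:T. ✓
2: successors {3}; q there: 3:F. ✗
3: successors {4}; q there: 4:T. ✓
4: successors {5}; q there: 5:F. ✗
5: successors {1}; q there: 1:F. ✗
Satisfying worlds: {1, 3}.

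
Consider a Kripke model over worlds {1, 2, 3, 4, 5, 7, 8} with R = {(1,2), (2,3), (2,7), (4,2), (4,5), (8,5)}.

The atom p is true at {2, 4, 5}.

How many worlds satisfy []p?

6

1: successors {2}; p there: 2:T. ✓
2: successors {3, 7}; p there: 3:F, 7:F. ✗
3: no successors, so []p holds vacuously. ✓
4: successors {2, 5}; p there: 2:T, 5:T. ✓
5: no successors, so []p holds vacuously. ✓
7: no successors, so []p holds vacuously. ✓
8: successors {5}; p there: 5:T. ✓
Satisfying worlds: {1, 3, 4, 5, 7, 8}.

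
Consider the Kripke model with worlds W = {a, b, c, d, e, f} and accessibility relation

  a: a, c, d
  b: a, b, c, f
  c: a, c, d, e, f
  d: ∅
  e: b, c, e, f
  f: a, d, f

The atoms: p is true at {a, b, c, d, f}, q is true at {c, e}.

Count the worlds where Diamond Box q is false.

a: successors {a, c, d}; Box q there: a:F, c:F, d:T. ✓
b: successors {a, b, c, f}; Box q there: a:F, b:F, c:F, f:F. ✗
c: successors {a, c, d, e, f}; Box q there: a:F, c:F, d:T, e:F, f:F. ✓
d: no successors, so Diamond Box q fails. ✗
e: successors {b, c, e, f}; Box q there: b:F, c:F, e:F, f:F. ✗
f: successors {a, d, f}; Box q there: a:F, d:T, f:F. ✓
Satisfying worlds: {a, c, f}.
So Diamond Box q fails at the other 3 worlds.

3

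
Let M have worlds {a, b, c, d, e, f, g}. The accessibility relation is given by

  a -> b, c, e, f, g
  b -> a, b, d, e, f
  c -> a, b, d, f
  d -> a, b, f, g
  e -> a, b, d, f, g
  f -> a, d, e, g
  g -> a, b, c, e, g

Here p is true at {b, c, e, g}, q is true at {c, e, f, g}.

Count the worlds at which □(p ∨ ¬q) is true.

2

a: successors {b, c, e, f, g}; p ∨ ¬q there: b:T, c:T, e:T, f:F, g:T. ✗
b: successors {a, b, d, e, f}; p ∨ ¬q there: a:T, b:T, d:T, e:T, f:F. ✗
c: successors {a, b, d, f}; p ∨ ¬q there: a:T, b:T, d:T, f:F. ✗
d: successors {a, b, f, g}; p ∨ ¬q there: a:T, b:T, f:F, g:T. ✗
e: successors {a, b, d, f, g}; p ∨ ¬q there: a:T, b:T, d:T, f:F, g:T. ✗
f: successors {a, d, e, g}; p ∨ ¬q there: a:T, d:T, e:T, g:T. ✓
g: successors {a, b, c, e, g}; p ∨ ¬q there: a:T, b:T, c:T, e:T, g:T. ✓
Satisfying worlds: {f, g}.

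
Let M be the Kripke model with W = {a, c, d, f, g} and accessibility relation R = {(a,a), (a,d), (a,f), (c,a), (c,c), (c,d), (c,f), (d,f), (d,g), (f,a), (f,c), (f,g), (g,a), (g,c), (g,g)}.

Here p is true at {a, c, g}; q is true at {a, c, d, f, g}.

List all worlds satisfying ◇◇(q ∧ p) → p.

a: ◇◇(q ∧ p) is T, p is T. ✓
c: ◇◇(q ∧ p) is T, p is T. ✓
d: ◇◇(q ∧ p) is T, p is F. ✗
f: ◇◇(q ∧ p) is T, p is F. ✗
g: ◇◇(q ∧ p) is T, p is T. ✓

{a, c, g}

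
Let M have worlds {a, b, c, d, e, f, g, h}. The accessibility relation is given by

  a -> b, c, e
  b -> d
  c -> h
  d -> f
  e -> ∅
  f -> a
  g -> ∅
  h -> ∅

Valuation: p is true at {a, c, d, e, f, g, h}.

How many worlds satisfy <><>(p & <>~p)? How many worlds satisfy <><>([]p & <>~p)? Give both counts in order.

1 and 0

For <><>(p & <>~p):
a: successors {b, c, e}; <>(p & <>~p) there: b:F, c:F, e:F. ✗
b: successors {d}; <>(p & <>~p) there: d:F. ✗
c: successors {h}; <>(p & <>~p) there: h:F. ✗
d: successors {f}; <>(p & <>~p) there: f:T. ✓
e: no successors, so <><>(p & <>~p) fails. ✗
f: successors {a}; <>(p & <>~p) there: a:F. ✗
g: no successors, so <><>(p & <>~p) fails. ✗
h: no successors, so <><>(p & <>~p) fails. ✗
— 1 world.
For <><>([]p & <>~p):
a: successors {b, c, e}; <>([]p & <>~p) there: b:F, c:F, e:F. ✗
b: successors {d}; <>([]p & <>~p) there: d:F. ✗
c: successors {h}; <>([]p & <>~p) there: h:F. ✗
d: successors {f}; <>([]p & <>~p) there: f:F. ✗
e: no successors, so <><>([]p & <>~p) fails. ✗
f: successors {a}; <>([]p & <>~p) there: a:F. ✗
g: no successors, so <><>([]p & <>~p) fails. ✗
h: no successors, so <><>([]p & <>~p) fails. ✗
— 0 worlds.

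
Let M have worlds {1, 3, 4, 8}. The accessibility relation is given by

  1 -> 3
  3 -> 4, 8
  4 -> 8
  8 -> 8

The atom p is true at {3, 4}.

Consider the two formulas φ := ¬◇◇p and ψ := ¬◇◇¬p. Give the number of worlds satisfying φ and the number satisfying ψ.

For ¬◇◇p:
1: ◇◇p is T. ✗
3: ◇◇p is F. ✓
4: ◇◇p is F. ✓
8: ◇◇p is F. ✓
— 3 worlds.
For ¬◇◇¬p:
1: ◇◇¬p is T. ✗
3: ◇◇¬p is T. ✗
4: ◇◇¬p is T. ✗
8: ◇◇¬p is T. ✗
— 0 worlds.

3 and 0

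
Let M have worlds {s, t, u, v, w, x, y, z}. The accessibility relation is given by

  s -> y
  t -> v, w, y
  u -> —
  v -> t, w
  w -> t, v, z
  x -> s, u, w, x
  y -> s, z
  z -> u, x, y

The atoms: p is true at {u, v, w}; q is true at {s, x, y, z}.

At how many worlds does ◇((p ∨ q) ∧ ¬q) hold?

5

s: successors {y}; (p ∨ q) ∧ ¬q there: y:F. ✗
t: successors {v, w, y}; (p ∨ q) ∧ ¬q there: v:T, w:T, y:F. ✓
u: no successors, so ◇((p ∨ q) ∧ ¬q) fails. ✗
v: successors {t, w}; (p ∨ q) ∧ ¬q there: t:F, w:T. ✓
w: successors {t, v, z}; (p ∨ q) ∧ ¬q there: t:F, v:T, z:F. ✓
x: successors {s, u, w, x}; (p ∨ q) ∧ ¬q there: s:F, u:T, w:T, x:F. ✓
y: successors {s, z}; (p ∨ q) ∧ ¬q there: s:F, z:F. ✗
z: successors {u, x, y}; (p ∨ q) ∧ ¬q there: u:T, x:F, y:F. ✓
Satisfying worlds: {t, v, w, x, z}.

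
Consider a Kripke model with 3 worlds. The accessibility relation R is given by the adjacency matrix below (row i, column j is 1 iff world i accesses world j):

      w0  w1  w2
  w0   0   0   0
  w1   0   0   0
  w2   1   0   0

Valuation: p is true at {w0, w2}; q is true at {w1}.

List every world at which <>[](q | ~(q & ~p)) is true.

{w2}

w0: no successors, so <>[](q | ~(q & ~p)) fails. ✗
w1: no successors, so <>[](q | ~(q & ~p)) fails. ✗
w2: successors {w0}; [](q | ~(q & ~p)) there: w0:T. ✓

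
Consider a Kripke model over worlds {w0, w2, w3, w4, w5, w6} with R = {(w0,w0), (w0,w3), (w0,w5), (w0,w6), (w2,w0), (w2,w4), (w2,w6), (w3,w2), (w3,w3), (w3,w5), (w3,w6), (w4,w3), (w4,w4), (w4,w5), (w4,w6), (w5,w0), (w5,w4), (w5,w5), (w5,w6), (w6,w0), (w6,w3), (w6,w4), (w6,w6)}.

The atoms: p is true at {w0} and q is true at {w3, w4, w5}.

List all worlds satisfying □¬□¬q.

{w0, w2, w3, w4, w5, w6}

w0: successors {w0, w3, w5, w6}; ¬□¬q there: w0:T, w3:T, w5:T, w6:T. ✓
w2: successors {w0, w4, w6}; ¬□¬q there: w0:T, w4:T, w6:T. ✓
w3: successors {w2, w3, w5, w6}; ¬□¬q there: w2:T, w3:T, w5:T, w6:T. ✓
w4: successors {w3, w4, w5, w6}; ¬□¬q there: w3:T, w4:T, w5:T, w6:T. ✓
w5: successors {w0, w4, w5, w6}; ¬□¬q there: w0:T, w4:T, w5:T, w6:T. ✓
w6: successors {w0, w3, w4, w6}; ¬□¬q there: w0:T, w3:T, w4:T, w6:T. ✓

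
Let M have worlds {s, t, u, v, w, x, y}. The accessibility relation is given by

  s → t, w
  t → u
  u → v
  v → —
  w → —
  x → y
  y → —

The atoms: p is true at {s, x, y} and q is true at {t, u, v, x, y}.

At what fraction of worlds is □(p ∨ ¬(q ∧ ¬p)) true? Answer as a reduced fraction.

s: successors {t, w}; p ∨ ¬(q ∧ ¬p) there: t:F, w:T. ✗
t: successors {u}; p ∨ ¬(q ∧ ¬p) there: u:F. ✗
u: successors {v}; p ∨ ¬(q ∧ ¬p) there: v:F. ✗
v: no successors, so □(p ∨ ¬(q ∧ ¬p)) holds vacuously. ✓
w: no successors, so □(p ∨ ¬(q ∧ ¬p)) holds vacuously. ✓
x: successors {y}; p ∨ ¬(q ∧ ¬p) there: y:T. ✓
y: no successors, so □(p ∨ ¬(q ∧ ¬p)) holds vacuously. ✓
That's 4 of 7 worlds, so 4/7.

4/7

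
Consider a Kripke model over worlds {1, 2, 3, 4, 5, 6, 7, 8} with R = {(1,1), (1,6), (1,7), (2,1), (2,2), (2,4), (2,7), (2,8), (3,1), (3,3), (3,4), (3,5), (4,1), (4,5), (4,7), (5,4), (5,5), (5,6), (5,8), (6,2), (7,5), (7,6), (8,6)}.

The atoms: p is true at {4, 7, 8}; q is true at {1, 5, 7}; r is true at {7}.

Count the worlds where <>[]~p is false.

1: successors {1, 6, 7}; []~p there: 1:F, 6:T, 7:T. ✓
2: successors {1, 2, 4, 7, 8}; []~p there: 1:F, 2:F, 4:F, 7:T, 8:T. ✓
3: successors {1, 3, 4, 5}; []~p there: 1:F, 3:F, 4:F, 5:F. ✗
4: successors {1, 5, 7}; []~p there: 1:F, 5:F, 7:T. ✓
5: successors {4, 5, 6, 8}; []~p there: 4:F, 5:F, 6:T, 8:T. ✓
6: successors {2}; []~p there: 2:F. ✗
7: successors {5, 6}; []~p there: 5:F, 6:T. ✓
8: successors {6}; []~p there: 6:T. ✓
Satisfying worlds: {1, 2, 4, 5, 7, 8}.
So <>[]~p fails at the other 2 worlds.

2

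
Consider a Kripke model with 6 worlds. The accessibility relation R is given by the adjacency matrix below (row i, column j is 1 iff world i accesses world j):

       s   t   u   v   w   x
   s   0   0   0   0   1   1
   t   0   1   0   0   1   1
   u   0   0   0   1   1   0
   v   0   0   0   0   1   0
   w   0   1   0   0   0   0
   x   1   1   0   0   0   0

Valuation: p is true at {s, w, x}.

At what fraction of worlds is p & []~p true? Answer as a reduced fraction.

s: p is T, []~p is F. ✗
t: p is F, []~p is F. ✗
u: p is F, []~p is F. ✗
v: p is F, []~p is F. ✗
w: p is T, []~p is T. ✓
x: p is T, []~p is F. ✗
That's 1 of 6 worlds, so 1/6.

1/6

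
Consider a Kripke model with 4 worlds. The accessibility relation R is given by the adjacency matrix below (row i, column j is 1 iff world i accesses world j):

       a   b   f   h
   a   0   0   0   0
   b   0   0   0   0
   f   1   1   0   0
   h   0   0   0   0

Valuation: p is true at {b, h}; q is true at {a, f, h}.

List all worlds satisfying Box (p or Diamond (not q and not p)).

{a, b, h}

a: no successors, so Box (p or Diamond (not q and not p)) holds vacuously. ✓
b: no successors, so Box (p or Diamond (not q and not p)) holds vacuously. ✓
f: successors {a, b}; p or Diamond (not q and not p) there: a:F, b:T. ✗
h: no successors, so Box (p or Diamond (not q and not p)) holds vacuously. ✓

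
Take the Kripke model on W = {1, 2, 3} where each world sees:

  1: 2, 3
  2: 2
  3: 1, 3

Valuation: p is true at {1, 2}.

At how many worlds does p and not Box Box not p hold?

2

1: p is T, not Box Box not p is T. ✓
2: p is T, not Box Box not p is T. ✓
3: p is F, not Box Box not p is T. ✗
Satisfying worlds: {1, 2}.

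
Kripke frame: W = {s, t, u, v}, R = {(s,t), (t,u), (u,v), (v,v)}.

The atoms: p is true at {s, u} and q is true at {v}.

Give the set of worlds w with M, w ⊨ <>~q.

{s, t}

s: successors {t}; ~q there: t:T. ✓
t: successors {u}; ~q there: u:T. ✓
u: successors {v}; ~q there: v:F. ✗
v: successors {v}; ~q there: v:F. ✗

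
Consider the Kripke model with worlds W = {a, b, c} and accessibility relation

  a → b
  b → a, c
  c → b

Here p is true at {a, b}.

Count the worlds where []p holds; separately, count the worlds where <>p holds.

For []p:
a: successors {b}; p there: b:T. ✓
b: successors {a, c}; p there: a:T, c:F. ✗
c: successors {b}; p there: b:T. ✓
— 2 worlds.
For <>p:
a: successors {b}; p there: b:T. ✓
b: successors {a, c}; p there: a:T, c:F. ✓
c: successors {b}; p there: b:T. ✓
— 3 worlds.

2 and 3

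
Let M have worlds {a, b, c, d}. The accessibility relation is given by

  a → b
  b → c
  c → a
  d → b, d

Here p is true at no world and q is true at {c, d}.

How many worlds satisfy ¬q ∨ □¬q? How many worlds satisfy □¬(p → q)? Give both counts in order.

3 and 0

For ¬q ∨ □¬q:
a: ¬q is T, □¬q is T. ✓
b: ¬q is T, □¬q is F. ✓
c: ¬q is F, □¬q is T. ✓
d: ¬q is F, □¬q is F. ✗
— 3 worlds.
For □¬(p → q):
a: successors {b}; ¬(p → q) there: b:F. ✗
b: successors {c}; ¬(p → q) there: c:F. ✗
c: successors {a}; ¬(p → q) there: a:F. ✗
d: successors {b, d}; ¬(p → q) there: b:F, d:F. ✗
— 0 worlds.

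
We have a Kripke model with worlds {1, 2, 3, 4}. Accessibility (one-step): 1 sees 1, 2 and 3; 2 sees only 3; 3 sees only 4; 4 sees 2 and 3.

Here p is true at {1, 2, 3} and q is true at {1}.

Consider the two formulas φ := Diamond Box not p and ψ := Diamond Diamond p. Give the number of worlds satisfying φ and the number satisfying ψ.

3 and 3

For Diamond Box not p:
1: successors {1, 2, 3}; Box not p there: 1:F, 2:F, 3:T. ✓
2: successors {3}; Box not p there: 3:T. ✓
3: successors {4}; Box not p there: 4:F. ✗
4: successors {2, 3}; Box not p there: 2:F, 3:T. ✓
— 3 worlds.
For Diamond Diamond p:
1: successors {1, 2, 3}; Diamond p there: 1:T, 2:T, 3:F. ✓
2: successors {3}; Diamond p there: 3:F. ✗
3: successors {4}; Diamond p there: 4:T. ✓
4: successors {2, 3}; Diamond p there: 2:T, 3:F. ✓
— 3 worlds.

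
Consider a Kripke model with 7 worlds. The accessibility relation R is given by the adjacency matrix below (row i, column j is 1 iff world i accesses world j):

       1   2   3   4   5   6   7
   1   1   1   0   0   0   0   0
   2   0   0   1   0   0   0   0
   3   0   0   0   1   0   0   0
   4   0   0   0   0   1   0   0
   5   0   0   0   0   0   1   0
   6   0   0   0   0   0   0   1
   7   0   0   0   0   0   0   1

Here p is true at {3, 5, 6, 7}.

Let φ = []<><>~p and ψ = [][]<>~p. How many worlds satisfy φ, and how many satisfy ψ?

1 and 0

For []<><>~p:
1: successors {1, 2}; <><>~p there: 1:T, 2:T. ✓
2: successors {3}; <><>~p there: 3:F. ✗
3: successors {4}; <><>~p there: 4:F. ✗
4: successors {5}; <><>~p there: 5:F. ✗
5: successors {6}; <><>~p there: 6:F. ✗
6: successors {7}; <><>~p there: 7:F. ✗
7: successors {7}; <><>~p there: 7:F. ✗
— 1 world.
For [][]<>~p:
1: successors {1, 2}; []<>~p there: 1:F, 2:T. ✗
2: successors {3}; []<>~p there: 3:F. ✗
3: successors {4}; []<>~p there: 4:F. ✗
4: successors {5}; []<>~p there: 5:F. ✗
5: successors {6}; []<>~p there: 6:F. ✗
6: successors {7}; []<>~p there: 7:F. ✗
7: successors {7}; []<>~p there: 7:F. ✗
— 0 worlds.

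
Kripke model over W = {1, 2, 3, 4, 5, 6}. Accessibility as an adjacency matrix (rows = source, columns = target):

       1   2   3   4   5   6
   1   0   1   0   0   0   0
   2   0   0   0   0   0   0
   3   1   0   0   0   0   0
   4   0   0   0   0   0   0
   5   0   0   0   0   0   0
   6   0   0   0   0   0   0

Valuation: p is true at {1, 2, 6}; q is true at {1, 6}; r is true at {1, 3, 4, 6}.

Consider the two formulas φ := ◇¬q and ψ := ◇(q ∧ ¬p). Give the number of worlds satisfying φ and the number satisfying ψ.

1 and 0

For ◇¬q:
1: successors {2}; ¬q there: 2:T. ✓
2: no successors, so ◇¬q fails. ✗
3: successors {1}; ¬q there: 1:F. ✗
4: no successors, so ◇¬q fails. ✗
5: no successors, so ◇¬q fails. ✗
6: no successors, so ◇¬q fails. ✗
— 1 world.
For ◇(q ∧ ¬p):
1: successors {2}; q ∧ ¬p there: 2:F. ✗
2: no successors, so ◇(q ∧ ¬p) fails. ✗
3: successors {1}; q ∧ ¬p there: 1:F. ✗
4: no successors, so ◇(q ∧ ¬p) fails. ✗
5: no successors, so ◇(q ∧ ¬p) fails. ✗
6: no successors, so ◇(q ∧ ¬p) fails. ✗
— 0 worlds.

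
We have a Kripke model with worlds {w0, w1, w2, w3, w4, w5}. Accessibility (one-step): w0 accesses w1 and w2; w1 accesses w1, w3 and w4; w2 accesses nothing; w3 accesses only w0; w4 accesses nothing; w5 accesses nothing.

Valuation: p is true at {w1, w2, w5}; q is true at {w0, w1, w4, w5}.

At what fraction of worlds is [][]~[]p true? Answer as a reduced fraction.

1/2

w0: successors {w1, w2}; []~[]p there: w1:F, w2:T. ✗
w1: successors {w1, w3, w4}; []~[]p there: w1:F, w3:F, w4:T. ✗
w2: no successors, so [][]~[]p holds vacuously. ✓
w3: successors {w0}; []~[]p there: w0:F. ✗
w4: no successors, so [][]~[]p holds vacuously. ✓
w5: no successors, so [][]~[]p holds vacuously. ✓
That's 3 of 6 worlds, so 3/6 = 1/2.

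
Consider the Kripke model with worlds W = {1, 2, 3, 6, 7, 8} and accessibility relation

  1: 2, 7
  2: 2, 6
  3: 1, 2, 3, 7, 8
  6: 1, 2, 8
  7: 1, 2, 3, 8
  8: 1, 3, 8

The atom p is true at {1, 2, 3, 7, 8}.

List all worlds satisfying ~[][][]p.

1: [][][]p is F. ✓
2: [][][]p is F. ✓
3: [][][]p is F. ✓
6: [][][]p is F. ✓
7: [][][]p is F. ✓
8: [][][]p is F. ✓

{1, 2, 3, 6, 7, 8}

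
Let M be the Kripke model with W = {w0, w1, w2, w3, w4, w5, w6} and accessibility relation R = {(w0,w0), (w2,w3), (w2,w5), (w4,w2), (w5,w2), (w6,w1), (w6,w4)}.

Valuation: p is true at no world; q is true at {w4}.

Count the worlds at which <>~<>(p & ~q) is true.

w0: successors {w0}; ~<>(p & ~q) there: w0:T. ✓
w1: no successors, so <>~<>(p & ~q) fails. ✗
w2: successors {w3, w5}; ~<>(p & ~q) there: w3:T, w5:T. ✓
w3: no successors, so <>~<>(p & ~q) fails. ✗
w4: successors {w2}; ~<>(p & ~q) there: w2:T. ✓
w5: successors {w2}; ~<>(p & ~q) there: w2:T. ✓
w6: successors {w1, w4}; ~<>(p & ~q) there: w1:T, w4:T. ✓
Satisfying worlds: {w0, w2, w4, w5, w6}.

5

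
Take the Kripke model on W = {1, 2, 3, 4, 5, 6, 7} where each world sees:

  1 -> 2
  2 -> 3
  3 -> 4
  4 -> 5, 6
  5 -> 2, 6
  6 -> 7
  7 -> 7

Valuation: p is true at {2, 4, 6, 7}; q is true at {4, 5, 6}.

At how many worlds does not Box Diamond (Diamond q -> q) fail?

5

1: Box Diamond (Diamond q -> q) is F. ✓
2: Box Diamond (Diamond q -> q) is T. ✗
3: Box Diamond (Diamond q -> q) is T. ✗
4: Box Diamond (Diamond q -> q) is T. ✗
5: Box Diamond (Diamond q -> q) is F. ✓
6: Box Diamond (Diamond q -> q) is T. ✗
7: Box Diamond (Diamond q -> q) is T. ✗
Satisfying worlds: {1, 5}.
So not Box Diamond (Diamond q -> q) fails at the other 5 worlds.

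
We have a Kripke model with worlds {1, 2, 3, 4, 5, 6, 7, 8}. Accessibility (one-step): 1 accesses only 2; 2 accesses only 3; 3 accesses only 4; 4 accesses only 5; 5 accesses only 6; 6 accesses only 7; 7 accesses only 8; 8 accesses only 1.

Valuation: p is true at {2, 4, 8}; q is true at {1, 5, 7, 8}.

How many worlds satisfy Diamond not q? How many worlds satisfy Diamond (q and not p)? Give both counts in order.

4 and 3

For Diamond not q:
1: successors {2}; not q there: 2:T. ✓
2: successors {3}; not q there: 3:T. ✓
3: successors {4}; not q there: 4:T. ✓
4: successors {5}; not q there: 5:F. ✗
5: successors {6}; not q there: 6:T. ✓
6: successors {7}; not q there: 7:F. ✗
7: successors {8}; not q there: 8:F. ✗
8: successors {1}; not q there: 1:F. ✗
— 4 worlds.
For Diamond (q and not p):
1: successors {2}; q and not p there: 2:F. ✗
2: successors {3}; q and not p there: 3:F. ✗
3: successors {4}; q and not p there: 4:F. ✗
4: successors {5}; q and not p there: 5:T. ✓
5: successors {6}; q and not p there: 6:F. ✗
6: successors {7}; q and not p there: 7:T. ✓
7: successors {8}; q and not p there: 8:F. ✗
8: successors {1}; q and not p there: 1:T. ✓
— 3 worlds.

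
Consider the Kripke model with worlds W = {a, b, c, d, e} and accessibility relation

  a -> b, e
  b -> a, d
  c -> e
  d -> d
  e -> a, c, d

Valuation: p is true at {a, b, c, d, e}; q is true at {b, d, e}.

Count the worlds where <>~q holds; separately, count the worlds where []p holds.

2 and 5

For <>~q:
a: successors {b, e}; ~q there: b:F, e:F. ✗
b: successors {a, d}; ~q there: a:T, d:F. ✓
c: successors {e}; ~q there: e:F. ✗
d: successors {d}; ~q there: d:F. ✗
e: successors {a, c, d}; ~q there: a:T, c:T, d:F. ✓
— 2 worlds.
For []p:
a: successors {b, e}; p there: b:T, e:T. ✓
b: successors {a, d}; p there: a:T, d:T. ✓
c: successors {e}; p there: e:T. ✓
d: successors {d}; p there: d:T. ✓
e: successors {a, c, d}; p there: a:T, c:T, d:T. ✓
— 5 worlds.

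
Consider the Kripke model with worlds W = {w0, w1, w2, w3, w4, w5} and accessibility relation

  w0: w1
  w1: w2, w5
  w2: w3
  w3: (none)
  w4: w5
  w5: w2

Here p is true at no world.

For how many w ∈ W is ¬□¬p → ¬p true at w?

6

w0: ¬□¬p is F, ¬p is T. ✓
w1: ¬□¬p is F, ¬p is T. ✓
w2: ¬□¬p is F, ¬p is T. ✓
w3: ¬□¬p is F, ¬p is T. ✓
w4: ¬□¬p is F, ¬p is T. ✓
w5: ¬□¬p is F, ¬p is T. ✓
Satisfying worlds: {w0, w1, w2, w3, w4, w5}.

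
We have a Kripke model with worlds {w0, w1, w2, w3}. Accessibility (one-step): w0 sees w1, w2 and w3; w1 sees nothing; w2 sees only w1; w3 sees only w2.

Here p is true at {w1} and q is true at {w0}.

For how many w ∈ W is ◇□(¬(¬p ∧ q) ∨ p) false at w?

1

w0: successors {w1, w2, w3}; □(¬(¬p ∧ q) ∨ p) there: w1:T, w2:T, w3:T. ✓
w1: no successors, so ◇□(¬(¬p ∧ q) ∨ p) fails. ✗
w2: successors {w1}; □(¬(¬p ∧ q) ∨ p) there: w1:T. ✓
w3: successors {w2}; □(¬(¬p ∧ q) ∨ p) there: w2:T. ✓
Satisfying worlds: {w0, w2, w3}.
So ◇□(¬(¬p ∧ q) ∨ p) fails at the other 1 world.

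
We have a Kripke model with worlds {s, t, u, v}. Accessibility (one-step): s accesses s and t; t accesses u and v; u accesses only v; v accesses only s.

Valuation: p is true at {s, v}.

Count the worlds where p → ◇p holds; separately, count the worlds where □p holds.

4 and 2

For p → ◇p:
s: p is T, ◇p is T. ✓
t: p is F, ◇p is T. ✓
u: p is F, ◇p is T. ✓
v: p is T, ◇p is T. ✓
— 4 worlds.
For □p:
s: successors {s, t}; p there: s:T, t:F. ✗
t: successors {u, v}; p there: u:F, v:T. ✗
u: successors {v}; p there: v:T. ✓
v: successors {s}; p there: s:T. ✓
— 2 worlds.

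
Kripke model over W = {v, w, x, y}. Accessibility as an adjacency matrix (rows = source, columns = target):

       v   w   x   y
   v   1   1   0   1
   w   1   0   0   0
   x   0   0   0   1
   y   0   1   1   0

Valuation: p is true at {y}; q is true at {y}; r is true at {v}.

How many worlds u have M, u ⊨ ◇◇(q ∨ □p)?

v: successors {v, w, y}; ◇(q ∨ □p) there: v:T, w:F, y:T. ✓
w: successors {v}; ◇(q ∨ □p) there: v:T. ✓
x: successors {y}; ◇(q ∨ □p) there: y:T. ✓
y: successors {w, x}; ◇(q ∨ □p) there: w:F, x:T. ✓
Satisfying worlds: {v, w, x, y}.

4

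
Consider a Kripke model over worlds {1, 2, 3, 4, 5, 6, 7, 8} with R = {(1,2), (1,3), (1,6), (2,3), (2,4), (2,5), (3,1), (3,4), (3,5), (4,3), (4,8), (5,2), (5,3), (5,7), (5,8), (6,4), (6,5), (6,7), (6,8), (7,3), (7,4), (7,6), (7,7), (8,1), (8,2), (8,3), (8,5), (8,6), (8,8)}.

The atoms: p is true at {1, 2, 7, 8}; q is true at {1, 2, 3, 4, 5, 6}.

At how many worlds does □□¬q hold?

0

1: successors {2, 3, 6}; □¬q there: 2:F, 3:F, 6:F. ✗
2: successors {3, 4, 5}; □¬q there: 3:F, 4:F, 5:F. ✗
3: successors {1, 4, 5}; □¬q there: 1:F, 4:F, 5:F. ✗
4: successors {3, 8}; □¬q there: 3:F, 8:F. ✗
5: successors {2, 3, 7, 8}; □¬q there: 2:F, 3:F, 7:F, 8:F. ✗
6: successors {4, 5, 7, 8}; □¬q there: 4:F, 5:F, 7:F, 8:F. ✗
7: successors {3, 4, 6, 7}; □¬q there: 3:F, 4:F, 6:F, 7:F. ✗
8: successors {1, 2, 3, 5, 6, 8}; □¬q there: 1:F, 2:F, 3:F, 5:F, 6:F, 8:F. ✗
Satisfying worlds: ∅.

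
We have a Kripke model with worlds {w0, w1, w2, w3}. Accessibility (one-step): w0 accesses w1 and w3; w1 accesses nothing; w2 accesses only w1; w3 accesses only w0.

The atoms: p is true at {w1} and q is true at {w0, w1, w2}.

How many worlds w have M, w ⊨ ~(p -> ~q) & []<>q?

1

w0: ~(p -> ~q) is F, []<>q is F. ✗
w1: ~(p -> ~q) is T, []<>q is T. ✓
w2: ~(p -> ~q) is F, []<>q is F. ✗
w3: ~(p -> ~q) is F, []<>q is T. ✗
Satisfying worlds: {w1}.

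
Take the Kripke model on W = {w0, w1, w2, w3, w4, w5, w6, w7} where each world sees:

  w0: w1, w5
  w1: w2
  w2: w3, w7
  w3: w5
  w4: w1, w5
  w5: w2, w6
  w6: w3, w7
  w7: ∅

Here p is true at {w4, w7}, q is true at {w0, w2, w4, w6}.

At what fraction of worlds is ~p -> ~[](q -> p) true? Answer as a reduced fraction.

1/2

w0: ~p is T, ~[](q -> p) is F. ✗
w1: ~p is T, ~[](q -> p) is T. ✓
w2: ~p is T, ~[](q -> p) is F. ✗
w3: ~p is T, ~[](q -> p) is F. ✗
w4: ~p is F, ~[](q -> p) is F. ✓
w5: ~p is T, ~[](q -> p) is T. ✓
w6: ~p is T, ~[](q -> p) is F. ✗
w7: ~p is F, ~[](q -> p) is F. ✓
That's 4 of 8 worlds, so 4/8 = 1/2.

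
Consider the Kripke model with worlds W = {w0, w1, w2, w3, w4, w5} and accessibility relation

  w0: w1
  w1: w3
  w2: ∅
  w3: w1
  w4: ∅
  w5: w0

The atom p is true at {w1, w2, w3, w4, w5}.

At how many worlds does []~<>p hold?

w0: successors {w1}; ~<>p there: w1:F. ✗
w1: successors {w3}; ~<>p there: w3:F. ✗
w2: no successors, so []~<>p holds vacuously. ✓
w3: successors {w1}; ~<>p there: w1:F. ✗
w4: no successors, so []~<>p holds vacuously. ✓
w5: successors {w0}; ~<>p there: w0:F. ✗
Satisfying worlds: {w2, w4}.

2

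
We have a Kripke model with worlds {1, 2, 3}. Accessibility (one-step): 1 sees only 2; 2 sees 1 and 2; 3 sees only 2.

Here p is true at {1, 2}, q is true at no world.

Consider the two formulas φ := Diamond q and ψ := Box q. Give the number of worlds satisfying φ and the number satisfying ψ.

For Diamond q:
1: successors {2}; q there: 2:F. ✗
2: successors {1, 2}; q there: 1:F, 2:F. ✗
3: successors {2}; q there: 2:F. ✗
— 0 worlds.
For Box q:
1: successors {2}; q there: 2:F. ✗
2: successors {1, 2}; q there: 1:F, 2:F. ✗
3: successors {2}; q there: 2:F. ✗
— 0 worlds.

0 and 0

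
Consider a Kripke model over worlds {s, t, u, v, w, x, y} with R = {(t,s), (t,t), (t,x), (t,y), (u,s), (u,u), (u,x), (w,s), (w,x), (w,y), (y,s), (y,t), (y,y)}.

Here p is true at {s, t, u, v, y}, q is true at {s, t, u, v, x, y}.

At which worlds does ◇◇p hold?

s: no successors, so ◇◇p fails. ✗
t: successors {s, t, x, y}; ◇p there: s:F, t:T, x:F, y:T. ✓
u: successors {s, u, x}; ◇p there: s:F, u:T, x:F. ✓
v: no successors, so ◇◇p fails. ✗
w: successors {s, x, y}; ◇p there: s:F, x:F, y:T. ✓
x: no successors, so ◇◇p fails. ✗
y: successors {s, t, y}; ◇p there: s:F, t:T, y:T. ✓

{t, u, w, y}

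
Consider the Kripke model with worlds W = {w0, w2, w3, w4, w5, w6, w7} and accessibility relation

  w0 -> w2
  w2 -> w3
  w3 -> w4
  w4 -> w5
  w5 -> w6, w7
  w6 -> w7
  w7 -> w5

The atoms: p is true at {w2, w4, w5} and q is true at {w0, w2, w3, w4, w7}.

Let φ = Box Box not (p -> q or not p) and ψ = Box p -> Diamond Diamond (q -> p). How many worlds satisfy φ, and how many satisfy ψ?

2 and 6

For Box Box not (p -> q or not p):
w0: successors {w2}; Box not (p -> q or not p) there: w2:F. ✗
w2: successors {w3}; Box not (p -> q or not p) there: w3:F. ✗
w3: successors {w4}; Box not (p -> q or not p) there: w4:T. ✓
w4: successors {w5}; Box not (p -> q or not p) there: w5:F. ✗
w5: successors {w6, w7}; Box not (p -> q or not p) there: w6:F, w7:T. ✗
w6: successors {w7}; Box not (p -> q or not p) there: w7:T. ✓
w7: successors {w5}; Box not (p -> q or not p) there: w5:F. ✗
— 2 worlds.
For Box p -> Diamond Diamond (q -> p):
w0: Box p is T, Diamond Diamond (q -> p) is F. ✗
w2: Box p is F, Diamond Diamond (q -> p) is T. ✓
w3: Box p is T, Diamond Diamond (q -> p) is T. ✓
w4: Box p is T, Diamond Diamond (q -> p) is T. ✓
w5: Box p is F, Diamond Diamond (q -> p) is T. ✓
w6: Box p is F, Diamond Diamond (q -> p) is T. ✓
w7: Box p is T, Diamond Diamond (q -> p) is T. ✓
— 6 worlds.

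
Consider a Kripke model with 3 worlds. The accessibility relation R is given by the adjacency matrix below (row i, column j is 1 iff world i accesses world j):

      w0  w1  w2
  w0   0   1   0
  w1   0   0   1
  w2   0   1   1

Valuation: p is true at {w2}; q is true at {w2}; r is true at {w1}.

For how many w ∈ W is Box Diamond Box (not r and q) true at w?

1

w0: successors {w1}; Diamond Box (not r and q) there: w1:F. ✗
w1: successors {w2}; Diamond Box (not r and q) there: w2:T. ✓
w2: successors {w1, w2}; Diamond Box (not r and q) there: w1:F, w2:T. ✗
Satisfying worlds: {w1}.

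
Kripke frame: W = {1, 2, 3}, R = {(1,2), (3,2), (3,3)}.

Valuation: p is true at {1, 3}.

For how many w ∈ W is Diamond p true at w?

1

1: successors {2}; p there: 2:F. ✗
2: no successors, so Diamond p fails. ✗
3: successors {2, 3}; p there: 2:F, 3:T. ✓
Satisfying worlds: {3}.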